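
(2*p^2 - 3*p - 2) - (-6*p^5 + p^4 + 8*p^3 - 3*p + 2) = 6*p^5 - p^4 - 8*p^3 + 2*p^2 - 4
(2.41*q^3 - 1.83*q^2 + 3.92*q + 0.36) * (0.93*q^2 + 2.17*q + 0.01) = 2.2413*q^5 + 3.5278*q^4 - 0.3014*q^3 + 8.8229*q^2 + 0.8204*q + 0.0036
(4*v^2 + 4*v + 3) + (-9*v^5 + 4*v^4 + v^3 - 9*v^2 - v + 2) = -9*v^5 + 4*v^4 + v^3 - 5*v^2 + 3*v + 5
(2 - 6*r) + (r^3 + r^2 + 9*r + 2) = r^3 + r^2 + 3*r + 4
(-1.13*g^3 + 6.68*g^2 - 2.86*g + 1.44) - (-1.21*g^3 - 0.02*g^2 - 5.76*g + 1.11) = 0.0800000000000001*g^3 + 6.7*g^2 + 2.9*g + 0.33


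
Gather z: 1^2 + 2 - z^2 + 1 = 4 - z^2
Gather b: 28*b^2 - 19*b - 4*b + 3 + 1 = 28*b^2 - 23*b + 4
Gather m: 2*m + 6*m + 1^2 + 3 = 8*m + 4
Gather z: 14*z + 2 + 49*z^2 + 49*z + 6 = 49*z^2 + 63*z + 8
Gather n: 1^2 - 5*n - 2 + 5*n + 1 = 0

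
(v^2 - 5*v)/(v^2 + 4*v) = (v - 5)/(v + 4)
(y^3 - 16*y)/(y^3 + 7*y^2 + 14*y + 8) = y*(y - 4)/(y^2 + 3*y + 2)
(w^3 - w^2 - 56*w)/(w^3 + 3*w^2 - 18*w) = (w^2 - w - 56)/(w^2 + 3*w - 18)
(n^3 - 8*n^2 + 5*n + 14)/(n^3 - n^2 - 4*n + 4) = (n^2 - 6*n - 7)/(n^2 + n - 2)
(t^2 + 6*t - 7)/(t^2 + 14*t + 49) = (t - 1)/(t + 7)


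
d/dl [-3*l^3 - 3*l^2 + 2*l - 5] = -9*l^2 - 6*l + 2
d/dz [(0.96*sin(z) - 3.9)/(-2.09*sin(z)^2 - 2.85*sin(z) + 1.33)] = 0.123114804555248*(2.0064*sin(z)^2 - 16.302*sin(z) - 9.8382)*cos(z)/(0.733333333333333*sin(z)^2 + 1.0*sin(z) - 0.466666666666667)^2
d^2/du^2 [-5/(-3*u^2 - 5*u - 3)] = 10*(-9*u^2 - 15*u + (6*u + 5)^2 - 9)/(3*u^2 + 5*u + 3)^3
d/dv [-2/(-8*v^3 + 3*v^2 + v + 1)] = 2*(-24*v^2 + 6*v + 1)/(-8*v^3 + 3*v^2 + v + 1)^2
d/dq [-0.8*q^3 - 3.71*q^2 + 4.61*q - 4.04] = -2.4*q^2 - 7.42*q + 4.61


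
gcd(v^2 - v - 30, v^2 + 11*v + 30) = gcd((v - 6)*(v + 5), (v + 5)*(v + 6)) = v + 5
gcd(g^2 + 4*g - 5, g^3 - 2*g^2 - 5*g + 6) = g - 1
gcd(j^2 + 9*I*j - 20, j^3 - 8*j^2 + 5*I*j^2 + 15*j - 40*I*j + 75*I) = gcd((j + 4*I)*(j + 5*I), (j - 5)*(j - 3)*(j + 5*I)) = j + 5*I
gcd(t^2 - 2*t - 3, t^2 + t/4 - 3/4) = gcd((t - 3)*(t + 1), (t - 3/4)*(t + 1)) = t + 1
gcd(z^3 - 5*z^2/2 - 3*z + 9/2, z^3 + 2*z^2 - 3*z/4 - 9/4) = z^2 + z/2 - 3/2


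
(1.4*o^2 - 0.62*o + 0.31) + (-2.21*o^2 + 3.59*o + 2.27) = -0.81*o^2 + 2.97*o + 2.58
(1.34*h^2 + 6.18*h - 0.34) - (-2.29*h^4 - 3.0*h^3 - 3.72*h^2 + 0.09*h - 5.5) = 2.29*h^4 + 3.0*h^3 + 5.06*h^2 + 6.09*h + 5.16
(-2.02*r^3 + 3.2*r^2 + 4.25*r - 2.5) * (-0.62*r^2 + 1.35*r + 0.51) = 1.2524*r^5 - 4.711*r^4 + 0.654800000000001*r^3 + 8.9195*r^2 - 1.2075*r - 1.275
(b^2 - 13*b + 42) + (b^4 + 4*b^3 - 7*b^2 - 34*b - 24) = b^4 + 4*b^3 - 6*b^2 - 47*b + 18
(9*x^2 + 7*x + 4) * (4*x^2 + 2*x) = 36*x^4 + 46*x^3 + 30*x^2 + 8*x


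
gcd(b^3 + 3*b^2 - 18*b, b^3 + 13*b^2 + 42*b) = b^2 + 6*b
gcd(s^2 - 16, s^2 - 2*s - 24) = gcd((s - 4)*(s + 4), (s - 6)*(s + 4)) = s + 4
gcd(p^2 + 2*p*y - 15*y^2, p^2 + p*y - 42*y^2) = 1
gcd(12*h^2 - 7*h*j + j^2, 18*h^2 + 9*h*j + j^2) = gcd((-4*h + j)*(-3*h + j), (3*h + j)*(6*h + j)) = 1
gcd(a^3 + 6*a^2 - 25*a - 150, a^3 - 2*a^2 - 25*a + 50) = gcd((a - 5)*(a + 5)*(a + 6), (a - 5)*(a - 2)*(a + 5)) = a^2 - 25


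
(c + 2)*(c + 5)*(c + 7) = c^3 + 14*c^2 + 59*c + 70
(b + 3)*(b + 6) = b^2 + 9*b + 18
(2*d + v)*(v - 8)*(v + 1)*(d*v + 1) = 2*d^2*v^3 - 14*d^2*v^2 - 16*d^2*v + d*v^4 - 7*d*v^3 - 6*d*v^2 - 14*d*v - 16*d + v^3 - 7*v^2 - 8*v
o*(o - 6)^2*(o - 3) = o^4 - 15*o^3 + 72*o^2 - 108*o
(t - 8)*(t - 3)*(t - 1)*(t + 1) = t^4 - 11*t^3 + 23*t^2 + 11*t - 24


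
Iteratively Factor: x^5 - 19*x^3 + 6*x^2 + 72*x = (x - 3)*(x^4 + 3*x^3 - 10*x^2 - 24*x) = (x - 3)^2*(x^3 + 6*x^2 + 8*x) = (x - 3)^2*(x + 4)*(x^2 + 2*x) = (x - 3)^2*(x + 2)*(x + 4)*(x)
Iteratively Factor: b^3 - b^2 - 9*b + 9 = (b - 3)*(b^2 + 2*b - 3) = (b - 3)*(b + 3)*(b - 1)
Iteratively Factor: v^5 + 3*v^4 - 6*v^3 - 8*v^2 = (v)*(v^4 + 3*v^3 - 6*v^2 - 8*v) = v*(v + 4)*(v^3 - v^2 - 2*v) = v^2*(v + 4)*(v^2 - v - 2) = v^2*(v + 1)*(v + 4)*(v - 2)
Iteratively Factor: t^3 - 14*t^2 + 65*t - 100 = (t - 5)*(t^2 - 9*t + 20) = (t - 5)*(t - 4)*(t - 5)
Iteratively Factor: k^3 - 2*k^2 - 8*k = (k)*(k^2 - 2*k - 8) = k*(k - 4)*(k + 2)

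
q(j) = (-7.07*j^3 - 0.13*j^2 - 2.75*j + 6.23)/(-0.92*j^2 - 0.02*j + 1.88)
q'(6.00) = 7.14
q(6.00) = 49.17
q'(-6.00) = 6.99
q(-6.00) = -49.65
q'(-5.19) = 6.69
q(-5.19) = -44.10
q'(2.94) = 4.09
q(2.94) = 29.79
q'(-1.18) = -167.41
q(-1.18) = 33.59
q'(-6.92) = 7.19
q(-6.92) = -56.18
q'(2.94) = 4.09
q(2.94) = 29.79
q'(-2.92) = 1.93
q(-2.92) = -32.03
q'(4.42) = 6.58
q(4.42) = 38.25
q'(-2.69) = -0.28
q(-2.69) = -31.82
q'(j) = (1.84*j + 0.02)*(-7.07*j^3 - 0.13*j^2 - 2.75*j + 6.23)/(-0.92*j^2 - 0.02*j + 1.88)^2 + (-21.21*j^2 - 0.26*j - 2.75)/(-0.92*j^2 - 0.02*j + 1.88)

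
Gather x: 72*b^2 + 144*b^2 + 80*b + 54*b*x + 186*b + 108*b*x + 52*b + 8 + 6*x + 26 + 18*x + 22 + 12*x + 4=216*b^2 + 318*b + x*(162*b + 36) + 60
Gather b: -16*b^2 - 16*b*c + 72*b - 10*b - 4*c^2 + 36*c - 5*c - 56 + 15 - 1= -16*b^2 + b*(62 - 16*c) - 4*c^2 + 31*c - 42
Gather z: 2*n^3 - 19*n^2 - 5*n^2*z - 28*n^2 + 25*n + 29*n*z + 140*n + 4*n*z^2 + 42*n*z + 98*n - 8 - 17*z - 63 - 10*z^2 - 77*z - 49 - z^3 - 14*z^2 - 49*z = 2*n^3 - 47*n^2 + 263*n - z^3 + z^2*(4*n - 24) + z*(-5*n^2 + 71*n - 143) - 120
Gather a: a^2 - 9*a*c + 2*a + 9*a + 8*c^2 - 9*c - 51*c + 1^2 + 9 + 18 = a^2 + a*(11 - 9*c) + 8*c^2 - 60*c + 28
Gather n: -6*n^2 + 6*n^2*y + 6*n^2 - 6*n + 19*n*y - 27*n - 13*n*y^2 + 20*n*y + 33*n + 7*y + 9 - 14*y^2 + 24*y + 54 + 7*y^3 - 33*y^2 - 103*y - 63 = 6*n^2*y + n*(-13*y^2 + 39*y) + 7*y^3 - 47*y^2 - 72*y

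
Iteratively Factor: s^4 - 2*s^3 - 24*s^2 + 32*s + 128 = (s + 4)*(s^3 - 6*s^2 + 32) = (s - 4)*(s + 4)*(s^2 - 2*s - 8) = (s - 4)*(s + 2)*(s + 4)*(s - 4)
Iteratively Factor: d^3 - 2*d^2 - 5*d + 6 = (d - 1)*(d^2 - d - 6) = (d - 1)*(d + 2)*(d - 3)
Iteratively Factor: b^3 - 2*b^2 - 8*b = (b + 2)*(b^2 - 4*b) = (b - 4)*(b + 2)*(b)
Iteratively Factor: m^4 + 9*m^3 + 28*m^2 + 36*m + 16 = (m + 2)*(m^3 + 7*m^2 + 14*m + 8) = (m + 1)*(m + 2)*(m^2 + 6*m + 8) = (m + 1)*(m + 2)^2*(m + 4)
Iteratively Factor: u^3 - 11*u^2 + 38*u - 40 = (u - 4)*(u^2 - 7*u + 10) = (u - 5)*(u - 4)*(u - 2)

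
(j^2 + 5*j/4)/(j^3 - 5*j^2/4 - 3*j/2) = (4*j + 5)/(4*j^2 - 5*j - 6)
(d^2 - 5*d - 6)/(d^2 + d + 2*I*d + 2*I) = (d - 6)/(d + 2*I)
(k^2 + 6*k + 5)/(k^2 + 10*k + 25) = (k + 1)/(k + 5)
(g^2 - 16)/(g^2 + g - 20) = (g + 4)/(g + 5)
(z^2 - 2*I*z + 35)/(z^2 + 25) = (z - 7*I)/(z - 5*I)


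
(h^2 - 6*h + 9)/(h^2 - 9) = (h - 3)/(h + 3)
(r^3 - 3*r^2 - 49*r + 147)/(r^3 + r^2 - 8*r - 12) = (r^2 - 49)/(r^2 + 4*r + 4)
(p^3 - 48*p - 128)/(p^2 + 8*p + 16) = p - 8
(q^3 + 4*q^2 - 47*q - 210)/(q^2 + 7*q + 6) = (q^2 - 2*q - 35)/(q + 1)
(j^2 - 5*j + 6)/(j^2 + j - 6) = (j - 3)/(j + 3)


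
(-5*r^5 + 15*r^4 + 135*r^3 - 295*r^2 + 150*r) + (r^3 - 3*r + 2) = -5*r^5 + 15*r^4 + 136*r^3 - 295*r^2 + 147*r + 2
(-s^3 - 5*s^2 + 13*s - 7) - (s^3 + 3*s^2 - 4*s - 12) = -2*s^3 - 8*s^2 + 17*s + 5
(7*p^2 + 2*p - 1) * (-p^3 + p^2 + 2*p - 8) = -7*p^5 + 5*p^4 + 17*p^3 - 53*p^2 - 18*p + 8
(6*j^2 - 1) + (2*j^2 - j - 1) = 8*j^2 - j - 2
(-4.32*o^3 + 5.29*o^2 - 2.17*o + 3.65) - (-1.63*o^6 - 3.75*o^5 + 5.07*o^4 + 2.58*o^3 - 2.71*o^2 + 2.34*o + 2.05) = 1.63*o^6 + 3.75*o^5 - 5.07*o^4 - 6.9*o^3 + 8.0*o^2 - 4.51*o + 1.6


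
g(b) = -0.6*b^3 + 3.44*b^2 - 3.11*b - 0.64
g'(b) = -1.8*b^2 + 6.88*b - 3.11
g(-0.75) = 3.88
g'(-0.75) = -9.28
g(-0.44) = 1.45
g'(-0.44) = -6.49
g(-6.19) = 292.72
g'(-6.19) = -114.67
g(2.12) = 2.51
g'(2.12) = 3.39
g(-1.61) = 15.79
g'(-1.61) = -18.85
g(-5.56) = 226.12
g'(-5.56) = -97.01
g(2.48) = 3.65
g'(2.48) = 2.88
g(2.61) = 4.01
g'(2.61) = 2.59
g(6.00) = -25.06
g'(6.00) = -26.63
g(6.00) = -25.06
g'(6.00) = -26.63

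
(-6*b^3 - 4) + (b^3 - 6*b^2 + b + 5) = -5*b^3 - 6*b^2 + b + 1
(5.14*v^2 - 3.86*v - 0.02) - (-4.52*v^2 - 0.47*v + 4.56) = 9.66*v^2 - 3.39*v - 4.58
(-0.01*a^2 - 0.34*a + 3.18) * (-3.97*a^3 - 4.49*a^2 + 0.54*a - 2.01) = 0.0397*a^5 + 1.3947*a^4 - 11.1034*a^3 - 14.4417*a^2 + 2.4006*a - 6.3918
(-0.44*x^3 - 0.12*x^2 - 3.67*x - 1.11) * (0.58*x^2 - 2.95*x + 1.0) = -0.2552*x^5 + 1.2284*x^4 - 2.2146*x^3 + 10.0627*x^2 - 0.395499999999999*x - 1.11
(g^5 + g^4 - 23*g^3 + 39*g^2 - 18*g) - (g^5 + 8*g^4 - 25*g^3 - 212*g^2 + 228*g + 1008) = -7*g^4 + 2*g^3 + 251*g^2 - 246*g - 1008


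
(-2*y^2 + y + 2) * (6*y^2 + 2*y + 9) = -12*y^4 + 2*y^3 - 4*y^2 + 13*y + 18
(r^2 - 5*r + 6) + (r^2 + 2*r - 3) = 2*r^2 - 3*r + 3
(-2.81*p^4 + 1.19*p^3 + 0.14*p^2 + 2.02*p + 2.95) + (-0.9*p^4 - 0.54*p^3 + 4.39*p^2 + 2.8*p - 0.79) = -3.71*p^4 + 0.65*p^3 + 4.53*p^2 + 4.82*p + 2.16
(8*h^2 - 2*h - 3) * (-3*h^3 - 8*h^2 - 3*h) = -24*h^5 - 58*h^4 + h^3 + 30*h^2 + 9*h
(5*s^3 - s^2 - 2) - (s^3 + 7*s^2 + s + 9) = 4*s^3 - 8*s^2 - s - 11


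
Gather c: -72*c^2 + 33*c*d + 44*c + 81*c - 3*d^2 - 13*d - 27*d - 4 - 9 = -72*c^2 + c*(33*d + 125) - 3*d^2 - 40*d - 13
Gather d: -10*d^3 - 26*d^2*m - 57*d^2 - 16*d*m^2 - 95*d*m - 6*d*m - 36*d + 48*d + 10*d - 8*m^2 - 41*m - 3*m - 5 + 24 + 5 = -10*d^3 + d^2*(-26*m - 57) + d*(-16*m^2 - 101*m + 22) - 8*m^2 - 44*m + 24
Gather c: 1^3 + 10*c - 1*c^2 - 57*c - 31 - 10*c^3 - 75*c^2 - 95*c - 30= -10*c^3 - 76*c^2 - 142*c - 60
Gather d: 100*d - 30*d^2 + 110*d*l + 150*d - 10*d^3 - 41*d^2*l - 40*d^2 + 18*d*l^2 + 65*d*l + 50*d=-10*d^3 + d^2*(-41*l - 70) + d*(18*l^2 + 175*l + 300)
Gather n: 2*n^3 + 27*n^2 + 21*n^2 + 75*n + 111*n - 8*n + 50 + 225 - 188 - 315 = 2*n^3 + 48*n^2 + 178*n - 228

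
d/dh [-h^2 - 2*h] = -2*h - 2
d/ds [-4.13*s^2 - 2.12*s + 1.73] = -8.26*s - 2.12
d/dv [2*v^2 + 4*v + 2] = 4*v + 4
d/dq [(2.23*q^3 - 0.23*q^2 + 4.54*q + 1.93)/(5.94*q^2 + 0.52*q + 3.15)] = (13.2462*q^4 + 2.3192*q^3 - 6.0137*q^2 - 24.3774*q + 13.2974)/(35.2836*q^4 + 6.1776*q^3 + 37.6924*q^2 + 3.276*q + 9.9225)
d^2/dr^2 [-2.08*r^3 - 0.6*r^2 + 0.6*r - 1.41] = -12.48*r - 1.2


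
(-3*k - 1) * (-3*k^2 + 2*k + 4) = 9*k^3 - 3*k^2 - 14*k - 4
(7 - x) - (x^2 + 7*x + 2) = -x^2 - 8*x + 5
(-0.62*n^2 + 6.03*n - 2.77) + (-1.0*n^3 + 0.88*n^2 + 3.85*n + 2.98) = -1.0*n^3 + 0.26*n^2 + 9.88*n + 0.21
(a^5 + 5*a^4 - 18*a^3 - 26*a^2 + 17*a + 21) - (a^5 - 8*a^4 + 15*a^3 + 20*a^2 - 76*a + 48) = 13*a^4 - 33*a^3 - 46*a^2 + 93*a - 27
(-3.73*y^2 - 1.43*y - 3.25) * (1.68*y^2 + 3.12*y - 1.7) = -6.2664*y^4 - 14.04*y^3 - 3.5806*y^2 - 7.709*y + 5.525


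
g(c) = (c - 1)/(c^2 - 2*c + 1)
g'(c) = (2 - 2*c)*(c - 1)/(c^2 - 2*c + 1)^2 + 1/(c^2 - 2*c + 1) = -1/(c^2 - 2*c + 1)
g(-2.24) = -0.31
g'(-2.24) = -0.10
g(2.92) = 0.52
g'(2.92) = -0.27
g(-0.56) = -0.64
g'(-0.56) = -0.41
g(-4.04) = -0.20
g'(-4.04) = -0.04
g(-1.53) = -0.40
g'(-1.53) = -0.16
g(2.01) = 0.99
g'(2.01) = -0.98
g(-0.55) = -0.65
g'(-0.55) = -0.42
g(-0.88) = -0.53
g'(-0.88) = -0.28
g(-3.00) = -0.25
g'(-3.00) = -0.06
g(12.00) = 0.09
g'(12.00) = -0.00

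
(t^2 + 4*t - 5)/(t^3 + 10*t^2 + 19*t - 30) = 1/(t + 6)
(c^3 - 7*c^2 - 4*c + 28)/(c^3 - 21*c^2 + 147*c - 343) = (c^2 - 4)/(c^2 - 14*c + 49)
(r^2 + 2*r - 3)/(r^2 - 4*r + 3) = (r + 3)/(r - 3)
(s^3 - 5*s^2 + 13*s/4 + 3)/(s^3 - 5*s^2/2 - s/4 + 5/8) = 2*(2*s^2 - 11*s + 12)/(4*s^2 - 12*s + 5)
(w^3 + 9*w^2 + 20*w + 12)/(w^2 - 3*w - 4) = (w^2 + 8*w + 12)/(w - 4)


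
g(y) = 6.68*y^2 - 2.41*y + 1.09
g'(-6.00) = -82.57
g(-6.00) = 256.03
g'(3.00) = 37.67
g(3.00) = 53.98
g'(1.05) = 11.62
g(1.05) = 5.92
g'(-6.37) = -87.51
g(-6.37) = 287.50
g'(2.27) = 27.92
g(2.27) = 30.04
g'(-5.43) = -74.95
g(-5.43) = 211.14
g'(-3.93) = -54.91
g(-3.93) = 113.73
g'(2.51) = 31.12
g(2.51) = 37.13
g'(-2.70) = -38.48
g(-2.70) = 56.29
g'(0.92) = 9.88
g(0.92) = 4.53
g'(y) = 13.36*y - 2.41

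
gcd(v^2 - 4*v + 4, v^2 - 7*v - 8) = 1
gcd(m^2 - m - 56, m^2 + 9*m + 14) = m + 7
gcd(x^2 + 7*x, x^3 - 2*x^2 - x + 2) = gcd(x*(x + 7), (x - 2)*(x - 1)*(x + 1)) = 1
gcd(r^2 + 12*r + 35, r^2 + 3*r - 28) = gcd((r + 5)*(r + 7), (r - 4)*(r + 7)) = r + 7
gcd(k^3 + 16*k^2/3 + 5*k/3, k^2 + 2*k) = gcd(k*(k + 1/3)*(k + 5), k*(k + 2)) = k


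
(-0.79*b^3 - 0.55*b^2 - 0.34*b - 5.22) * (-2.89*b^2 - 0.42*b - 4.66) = 2.2831*b^5 + 1.9213*b^4 + 4.895*b^3 + 17.7916*b^2 + 3.7768*b + 24.3252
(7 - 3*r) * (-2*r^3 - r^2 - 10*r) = 6*r^4 - 11*r^3 + 23*r^2 - 70*r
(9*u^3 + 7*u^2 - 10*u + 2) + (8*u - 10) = 9*u^3 + 7*u^2 - 2*u - 8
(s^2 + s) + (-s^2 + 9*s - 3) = 10*s - 3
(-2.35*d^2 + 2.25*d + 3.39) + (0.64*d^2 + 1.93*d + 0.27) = -1.71*d^2 + 4.18*d + 3.66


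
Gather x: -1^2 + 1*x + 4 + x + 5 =2*x + 8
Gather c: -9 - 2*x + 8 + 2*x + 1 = 0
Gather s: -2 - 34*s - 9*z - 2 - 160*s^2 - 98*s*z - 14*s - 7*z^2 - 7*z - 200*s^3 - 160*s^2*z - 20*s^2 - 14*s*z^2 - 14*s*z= -200*s^3 + s^2*(-160*z - 180) + s*(-14*z^2 - 112*z - 48) - 7*z^2 - 16*z - 4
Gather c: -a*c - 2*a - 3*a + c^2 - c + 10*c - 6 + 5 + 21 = -5*a + c^2 + c*(9 - a) + 20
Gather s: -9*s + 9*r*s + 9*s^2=9*s^2 + s*(9*r - 9)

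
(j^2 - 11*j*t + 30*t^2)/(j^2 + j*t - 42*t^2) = (j - 5*t)/(j + 7*t)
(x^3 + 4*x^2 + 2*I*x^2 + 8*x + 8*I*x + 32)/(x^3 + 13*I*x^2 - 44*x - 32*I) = (x^2 + 2*x*(2 - I) - 8*I)/(x^2 + 9*I*x - 8)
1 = 1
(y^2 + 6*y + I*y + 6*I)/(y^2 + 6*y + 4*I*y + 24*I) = (y + I)/(y + 4*I)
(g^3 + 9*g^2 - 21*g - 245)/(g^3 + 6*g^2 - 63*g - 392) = (g - 5)/(g - 8)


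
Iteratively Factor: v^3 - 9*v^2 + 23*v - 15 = (v - 1)*(v^2 - 8*v + 15) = (v - 3)*(v - 1)*(v - 5)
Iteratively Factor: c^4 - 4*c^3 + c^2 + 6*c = (c + 1)*(c^3 - 5*c^2 + 6*c) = c*(c + 1)*(c^2 - 5*c + 6) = c*(c - 3)*(c + 1)*(c - 2)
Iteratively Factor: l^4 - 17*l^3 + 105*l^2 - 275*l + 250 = (l - 5)*(l^3 - 12*l^2 + 45*l - 50) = (l - 5)^2*(l^2 - 7*l + 10) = (l - 5)^2*(l - 2)*(l - 5)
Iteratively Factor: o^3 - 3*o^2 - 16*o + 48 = (o - 3)*(o^2 - 16) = (o - 3)*(o + 4)*(o - 4)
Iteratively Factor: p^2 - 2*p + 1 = (p - 1)*(p - 1)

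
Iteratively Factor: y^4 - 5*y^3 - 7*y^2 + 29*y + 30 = (y + 2)*(y^3 - 7*y^2 + 7*y + 15) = (y - 3)*(y + 2)*(y^2 - 4*y - 5) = (y - 3)*(y + 1)*(y + 2)*(y - 5)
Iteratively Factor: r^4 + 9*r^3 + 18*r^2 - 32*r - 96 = (r + 3)*(r^3 + 6*r^2 - 32) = (r - 2)*(r + 3)*(r^2 + 8*r + 16) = (r - 2)*(r + 3)*(r + 4)*(r + 4)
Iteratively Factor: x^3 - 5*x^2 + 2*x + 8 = (x + 1)*(x^2 - 6*x + 8) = (x - 2)*(x + 1)*(x - 4)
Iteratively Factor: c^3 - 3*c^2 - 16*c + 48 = (c - 3)*(c^2 - 16) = (c - 3)*(c + 4)*(c - 4)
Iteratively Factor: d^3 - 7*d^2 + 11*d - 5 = (d - 5)*(d^2 - 2*d + 1) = (d - 5)*(d - 1)*(d - 1)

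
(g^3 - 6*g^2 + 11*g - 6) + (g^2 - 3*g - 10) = g^3 - 5*g^2 + 8*g - 16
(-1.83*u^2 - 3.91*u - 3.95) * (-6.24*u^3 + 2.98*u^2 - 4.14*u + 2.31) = 11.4192*u^5 + 18.945*u^4 + 20.5724*u^3 + 0.1891*u^2 + 7.3209*u - 9.1245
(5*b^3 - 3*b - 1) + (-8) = 5*b^3 - 3*b - 9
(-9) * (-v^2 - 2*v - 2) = 9*v^2 + 18*v + 18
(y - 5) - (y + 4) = -9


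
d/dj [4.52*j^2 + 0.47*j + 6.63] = 9.04*j + 0.47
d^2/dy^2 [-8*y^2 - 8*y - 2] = -16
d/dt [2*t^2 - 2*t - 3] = 4*t - 2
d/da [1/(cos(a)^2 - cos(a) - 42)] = (2*cos(a) - 1)*sin(a)/(sin(a)^2 + cos(a) + 41)^2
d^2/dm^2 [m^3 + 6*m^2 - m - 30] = 6*m + 12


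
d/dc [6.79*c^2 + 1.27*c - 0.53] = 13.58*c + 1.27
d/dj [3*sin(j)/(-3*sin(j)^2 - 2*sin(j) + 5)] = 3*(3*sin(j)^2 + 5)*cos(j)/((sin(j) - 1)^2*(3*sin(j) + 5)^2)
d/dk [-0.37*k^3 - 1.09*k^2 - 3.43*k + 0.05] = -1.11*k^2 - 2.18*k - 3.43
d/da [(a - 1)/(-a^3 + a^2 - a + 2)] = (-a^3 + a^2 - a + (a - 1)*(3*a^2 - 2*a + 1) + 2)/(a^3 - a^2 + a - 2)^2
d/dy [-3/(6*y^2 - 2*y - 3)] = 6*(6*y - 1)/(-6*y^2 + 2*y + 3)^2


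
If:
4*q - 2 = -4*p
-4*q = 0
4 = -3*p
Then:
No Solution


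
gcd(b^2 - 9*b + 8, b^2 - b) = b - 1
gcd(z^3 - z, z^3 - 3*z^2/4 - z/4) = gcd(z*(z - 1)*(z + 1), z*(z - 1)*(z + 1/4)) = z^2 - z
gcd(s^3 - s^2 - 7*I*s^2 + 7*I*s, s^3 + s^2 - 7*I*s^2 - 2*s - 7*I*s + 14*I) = s^2 + s*(-1 - 7*I) + 7*I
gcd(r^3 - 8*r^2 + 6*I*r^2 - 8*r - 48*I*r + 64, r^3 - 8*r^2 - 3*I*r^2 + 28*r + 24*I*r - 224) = r^2 + r*(-8 + 4*I) - 32*I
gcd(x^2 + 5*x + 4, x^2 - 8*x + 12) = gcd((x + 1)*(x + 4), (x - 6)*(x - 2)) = 1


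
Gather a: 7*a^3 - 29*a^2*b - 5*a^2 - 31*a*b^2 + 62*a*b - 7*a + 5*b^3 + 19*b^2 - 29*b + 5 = 7*a^3 + a^2*(-29*b - 5) + a*(-31*b^2 + 62*b - 7) + 5*b^3 + 19*b^2 - 29*b + 5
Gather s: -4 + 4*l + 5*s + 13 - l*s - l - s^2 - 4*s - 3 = 3*l - s^2 + s*(1 - l) + 6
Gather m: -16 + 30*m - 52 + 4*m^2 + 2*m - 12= 4*m^2 + 32*m - 80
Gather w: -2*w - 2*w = -4*w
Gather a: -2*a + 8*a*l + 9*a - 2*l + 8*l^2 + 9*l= a*(8*l + 7) + 8*l^2 + 7*l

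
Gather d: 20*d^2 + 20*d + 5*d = 20*d^2 + 25*d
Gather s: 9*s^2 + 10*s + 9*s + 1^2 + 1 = 9*s^2 + 19*s + 2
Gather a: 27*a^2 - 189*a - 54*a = 27*a^2 - 243*a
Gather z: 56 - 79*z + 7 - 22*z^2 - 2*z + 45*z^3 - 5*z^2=45*z^3 - 27*z^2 - 81*z + 63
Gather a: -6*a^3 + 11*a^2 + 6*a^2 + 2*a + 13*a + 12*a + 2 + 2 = -6*a^3 + 17*a^2 + 27*a + 4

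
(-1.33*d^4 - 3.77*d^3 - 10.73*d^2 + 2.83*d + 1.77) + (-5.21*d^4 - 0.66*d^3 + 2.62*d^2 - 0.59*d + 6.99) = -6.54*d^4 - 4.43*d^3 - 8.11*d^2 + 2.24*d + 8.76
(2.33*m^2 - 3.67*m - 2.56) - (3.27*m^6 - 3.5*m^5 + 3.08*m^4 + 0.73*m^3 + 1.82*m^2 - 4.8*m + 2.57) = -3.27*m^6 + 3.5*m^5 - 3.08*m^4 - 0.73*m^3 + 0.51*m^2 + 1.13*m - 5.13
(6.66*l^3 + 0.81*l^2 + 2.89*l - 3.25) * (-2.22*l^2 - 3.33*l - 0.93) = -14.7852*l^5 - 23.976*l^4 - 15.3069*l^3 - 3.162*l^2 + 8.1348*l + 3.0225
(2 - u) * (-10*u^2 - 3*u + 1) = 10*u^3 - 17*u^2 - 7*u + 2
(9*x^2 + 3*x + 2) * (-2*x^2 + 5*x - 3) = -18*x^4 + 39*x^3 - 16*x^2 + x - 6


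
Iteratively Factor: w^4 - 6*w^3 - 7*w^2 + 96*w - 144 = (w - 3)*(w^3 - 3*w^2 - 16*w + 48) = (w - 4)*(w - 3)*(w^2 + w - 12) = (w - 4)*(w - 3)*(w + 4)*(w - 3)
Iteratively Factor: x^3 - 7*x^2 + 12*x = (x - 3)*(x^2 - 4*x) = (x - 4)*(x - 3)*(x)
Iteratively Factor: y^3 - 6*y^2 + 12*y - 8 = (y - 2)*(y^2 - 4*y + 4) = (y - 2)^2*(y - 2)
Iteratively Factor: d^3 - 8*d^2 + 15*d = (d - 5)*(d^2 - 3*d) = (d - 5)*(d - 3)*(d)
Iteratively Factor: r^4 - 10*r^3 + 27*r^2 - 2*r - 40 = (r - 4)*(r^3 - 6*r^2 + 3*r + 10) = (r - 5)*(r - 4)*(r^2 - r - 2) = (r - 5)*(r - 4)*(r - 2)*(r + 1)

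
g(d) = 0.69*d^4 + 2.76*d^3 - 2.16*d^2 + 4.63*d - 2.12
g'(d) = 2.76*d^3 + 8.28*d^2 - 4.32*d + 4.63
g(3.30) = 170.65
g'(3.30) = 179.73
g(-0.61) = -6.28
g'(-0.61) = 9.72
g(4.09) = 362.60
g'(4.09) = 314.30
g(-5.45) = 70.45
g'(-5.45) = -172.67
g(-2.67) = -47.35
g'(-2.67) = 22.66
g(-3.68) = -59.41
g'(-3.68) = -4.89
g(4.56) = 534.12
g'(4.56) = 418.80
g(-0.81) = -8.46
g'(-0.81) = 12.09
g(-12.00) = 9169.84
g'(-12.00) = -3520.49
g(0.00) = -2.12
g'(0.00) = 4.63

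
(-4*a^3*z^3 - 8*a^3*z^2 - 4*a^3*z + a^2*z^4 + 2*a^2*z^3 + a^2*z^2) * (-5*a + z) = 20*a^4*z^3 + 40*a^4*z^2 + 20*a^4*z - 9*a^3*z^4 - 18*a^3*z^3 - 9*a^3*z^2 + a^2*z^5 + 2*a^2*z^4 + a^2*z^3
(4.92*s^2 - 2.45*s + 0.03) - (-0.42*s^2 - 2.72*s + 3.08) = 5.34*s^2 + 0.27*s - 3.05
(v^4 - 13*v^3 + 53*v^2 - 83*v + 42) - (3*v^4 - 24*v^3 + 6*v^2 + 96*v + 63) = -2*v^4 + 11*v^3 + 47*v^2 - 179*v - 21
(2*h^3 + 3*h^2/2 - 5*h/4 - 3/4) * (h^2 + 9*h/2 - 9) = 2*h^5 + 21*h^4/2 - 25*h^3/2 - 159*h^2/8 + 63*h/8 + 27/4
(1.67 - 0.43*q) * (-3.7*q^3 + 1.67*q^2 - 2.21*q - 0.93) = 1.591*q^4 - 6.8971*q^3 + 3.7392*q^2 - 3.2908*q - 1.5531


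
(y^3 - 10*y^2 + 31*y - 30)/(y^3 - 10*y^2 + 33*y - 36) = (y^2 - 7*y + 10)/(y^2 - 7*y + 12)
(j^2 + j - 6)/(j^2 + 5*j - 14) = (j + 3)/(j + 7)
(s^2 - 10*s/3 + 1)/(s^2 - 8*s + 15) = (s - 1/3)/(s - 5)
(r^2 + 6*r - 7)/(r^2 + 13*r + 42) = (r - 1)/(r + 6)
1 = 1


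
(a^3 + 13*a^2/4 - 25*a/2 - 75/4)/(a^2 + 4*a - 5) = (4*a^2 - 7*a - 15)/(4*(a - 1))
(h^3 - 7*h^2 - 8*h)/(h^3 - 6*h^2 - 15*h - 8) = h/(h + 1)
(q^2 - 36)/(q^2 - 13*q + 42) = (q + 6)/(q - 7)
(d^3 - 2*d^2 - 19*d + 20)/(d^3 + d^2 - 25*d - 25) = (d^2 + 3*d - 4)/(d^2 + 6*d + 5)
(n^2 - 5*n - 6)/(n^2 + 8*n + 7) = (n - 6)/(n + 7)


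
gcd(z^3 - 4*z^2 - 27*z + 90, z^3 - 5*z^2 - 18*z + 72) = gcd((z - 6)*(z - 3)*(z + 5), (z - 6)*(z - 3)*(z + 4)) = z^2 - 9*z + 18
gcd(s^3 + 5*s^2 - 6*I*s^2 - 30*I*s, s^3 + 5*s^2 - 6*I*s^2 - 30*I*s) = s^3 + s^2*(5 - 6*I) - 30*I*s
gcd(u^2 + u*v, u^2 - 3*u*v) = u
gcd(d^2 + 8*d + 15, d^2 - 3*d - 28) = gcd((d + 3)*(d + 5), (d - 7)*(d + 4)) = 1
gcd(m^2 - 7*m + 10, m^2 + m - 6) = m - 2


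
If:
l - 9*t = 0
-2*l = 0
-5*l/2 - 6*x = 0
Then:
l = 0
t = 0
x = 0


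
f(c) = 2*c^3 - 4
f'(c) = 6*c^2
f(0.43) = -3.84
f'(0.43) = 1.11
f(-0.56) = -4.35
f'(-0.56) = 1.88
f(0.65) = -3.45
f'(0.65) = 2.54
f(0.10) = -4.00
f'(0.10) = 0.06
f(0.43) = -3.84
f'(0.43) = 1.11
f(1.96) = 11.06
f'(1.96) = 23.05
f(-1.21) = -7.54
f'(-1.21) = 8.78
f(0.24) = -3.97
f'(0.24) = 0.35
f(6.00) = 428.00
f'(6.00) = 216.00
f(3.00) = 50.00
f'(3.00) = 54.00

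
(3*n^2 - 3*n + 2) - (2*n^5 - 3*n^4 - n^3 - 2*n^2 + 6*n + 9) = -2*n^5 + 3*n^4 + n^3 + 5*n^2 - 9*n - 7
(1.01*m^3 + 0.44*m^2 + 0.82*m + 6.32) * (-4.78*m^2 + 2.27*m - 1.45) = -4.8278*m^5 + 0.1895*m^4 - 4.3853*m^3 - 28.9862*m^2 + 13.1574*m - 9.164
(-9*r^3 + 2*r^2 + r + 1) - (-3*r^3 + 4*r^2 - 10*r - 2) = -6*r^3 - 2*r^2 + 11*r + 3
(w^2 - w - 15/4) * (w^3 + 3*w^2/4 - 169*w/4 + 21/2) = w^5 - w^4/4 - 187*w^3/4 + 799*w^2/16 + 2367*w/16 - 315/8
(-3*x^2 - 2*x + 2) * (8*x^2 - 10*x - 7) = -24*x^4 + 14*x^3 + 57*x^2 - 6*x - 14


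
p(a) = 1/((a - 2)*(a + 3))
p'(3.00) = -0.19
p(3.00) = 0.17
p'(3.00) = -0.19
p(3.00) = 0.17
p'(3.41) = -0.10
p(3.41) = 0.11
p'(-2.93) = 40.81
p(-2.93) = -2.90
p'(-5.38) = 0.03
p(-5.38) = 0.06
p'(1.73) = -2.73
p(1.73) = -0.78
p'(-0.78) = 0.01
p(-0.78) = -0.16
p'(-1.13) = 0.04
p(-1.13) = -0.17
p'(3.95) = -0.05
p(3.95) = 0.07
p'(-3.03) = 222.21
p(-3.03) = 6.63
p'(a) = -1/((a - 2)*(a + 3)^2) - 1/((a - 2)^2*(a + 3)) = (-2*a - 1)/(a^4 + 2*a^3 - 11*a^2 - 12*a + 36)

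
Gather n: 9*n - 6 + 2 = 9*n - 4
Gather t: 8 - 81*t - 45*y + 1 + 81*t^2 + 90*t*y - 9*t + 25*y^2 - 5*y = 81*t^2 + t*(90*y - 90) + 25*y^2 - 50*y + 9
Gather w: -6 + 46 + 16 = 56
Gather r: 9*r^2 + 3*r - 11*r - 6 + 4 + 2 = 9*r^2 - 8*r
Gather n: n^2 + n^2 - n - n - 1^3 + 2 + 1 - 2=2*n^2 - 2*n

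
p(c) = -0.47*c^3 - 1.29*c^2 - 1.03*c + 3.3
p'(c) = -1.41*c^2 - 2.58*c - 1.03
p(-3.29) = 9.46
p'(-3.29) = -7.80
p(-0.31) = 3.51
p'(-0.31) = -0.37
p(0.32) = 2.82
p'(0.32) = -2.00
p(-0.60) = 3.56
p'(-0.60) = 0.01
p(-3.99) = 16.73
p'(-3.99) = -13.18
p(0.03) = 3.27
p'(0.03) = -1.11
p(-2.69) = 5.88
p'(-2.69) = -4.29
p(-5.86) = 59.62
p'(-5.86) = -34.33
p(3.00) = -24.09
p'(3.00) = -21.46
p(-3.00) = 7.47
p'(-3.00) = -5.98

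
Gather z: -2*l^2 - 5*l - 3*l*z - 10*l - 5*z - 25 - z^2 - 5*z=-2*l^2 - 15*l - z^2 + z*(-3*l - 10) - 25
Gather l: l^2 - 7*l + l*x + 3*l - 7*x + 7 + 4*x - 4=l^2 + l*(x - 4) - 3*x + 3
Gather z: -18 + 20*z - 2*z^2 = -2*z^2 + 20*z - 18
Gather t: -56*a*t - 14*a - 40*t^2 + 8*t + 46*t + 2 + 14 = -14*a - 40*t^2 + t*(54 - 56*a) + 16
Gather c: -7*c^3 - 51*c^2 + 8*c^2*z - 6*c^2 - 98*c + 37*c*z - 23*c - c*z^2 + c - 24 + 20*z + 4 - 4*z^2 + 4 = -7*c^3 + c^2*(8*z - 57) + c*(-z^2 + 37*z - 120) - 4*z^2 + 20*z - 16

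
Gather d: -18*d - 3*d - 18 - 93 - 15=-21*d - 126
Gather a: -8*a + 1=1 - 8*a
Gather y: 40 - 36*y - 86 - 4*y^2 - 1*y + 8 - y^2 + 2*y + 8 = -5*y^2 - 35*y - 30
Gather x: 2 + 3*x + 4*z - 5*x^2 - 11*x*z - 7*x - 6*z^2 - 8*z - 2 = -5*x^2 + x*(-11*z - 4) - 6*z^2 - 4*z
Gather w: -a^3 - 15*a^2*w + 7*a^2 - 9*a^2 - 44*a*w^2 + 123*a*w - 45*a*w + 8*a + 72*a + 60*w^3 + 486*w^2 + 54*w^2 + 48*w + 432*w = -a^3 - 2*a^2 + 80*a + 60*w^3 + w^2*(540 - 44*a) + w*(-15*a^2 + 78*a + 480)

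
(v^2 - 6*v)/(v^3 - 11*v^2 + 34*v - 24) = v/(v^2 - 5*v + 4)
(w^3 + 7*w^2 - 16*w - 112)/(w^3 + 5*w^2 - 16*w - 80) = (w + 7)/(w + 5)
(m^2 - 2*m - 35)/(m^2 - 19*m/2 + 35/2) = 2*(m + 5)/(2*m - 5)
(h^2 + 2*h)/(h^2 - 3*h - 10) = h/(h - 5)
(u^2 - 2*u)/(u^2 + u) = (u - 2)/(u + 1)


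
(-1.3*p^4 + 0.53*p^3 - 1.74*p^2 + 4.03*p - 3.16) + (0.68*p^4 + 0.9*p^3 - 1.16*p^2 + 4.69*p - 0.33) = -0.62*p^4 + 1.43*p^3 - 2.9*p^2 + 8.72*p - 3.49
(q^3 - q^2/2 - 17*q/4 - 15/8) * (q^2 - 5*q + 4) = q^5 - 11*q^4/2 + 9*q^3/4 + 139*q^2/8 - 61*q/8 - 15/2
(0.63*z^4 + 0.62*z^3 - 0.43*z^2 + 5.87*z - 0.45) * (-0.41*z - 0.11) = -0.2583*z^5 - 0.3235*z^4 + 0.1081*z^3 - 2.3594*z^2 - 0.4612*z + 0.0495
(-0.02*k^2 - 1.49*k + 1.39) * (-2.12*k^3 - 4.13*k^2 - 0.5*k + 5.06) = 0.0424*k^5 + 3.2414*k^4 + 3.2169*k^3 - 5.0969*k^2 - 8.2344*k + 7.0334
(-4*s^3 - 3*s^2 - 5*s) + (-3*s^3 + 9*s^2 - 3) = -7*s^3 + 6*s^2 - 5*s - 3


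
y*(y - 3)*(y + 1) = y^3 - 2*y^2 - 3*y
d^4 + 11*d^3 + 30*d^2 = d^2*(d + 5)*(d + 6)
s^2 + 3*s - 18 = (s - 3)*(s + 6)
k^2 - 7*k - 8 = (k - 8)*(k + 1)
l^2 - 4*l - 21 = (l - 7)*(l + 3)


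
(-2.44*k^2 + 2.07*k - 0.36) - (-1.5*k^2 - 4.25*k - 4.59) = -0.94*k^2 + 6.32*k + 4.23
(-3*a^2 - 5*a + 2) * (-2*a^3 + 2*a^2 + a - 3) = 6*a^5 + 4*a^4 - 17*a^3 + 8*a^2 + 17*a - 6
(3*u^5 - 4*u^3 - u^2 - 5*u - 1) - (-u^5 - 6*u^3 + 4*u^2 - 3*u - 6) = 4*u^5 + 2*u^3 - 5*u^2 - 2*u + 5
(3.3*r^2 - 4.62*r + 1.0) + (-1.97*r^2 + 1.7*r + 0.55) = 1.33*r^2 - 2.92*r + 1.55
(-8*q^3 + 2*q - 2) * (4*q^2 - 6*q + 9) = -32*q^5 + 48*q^4 - 64*q^3 - 20*q^2 + 30*q - 18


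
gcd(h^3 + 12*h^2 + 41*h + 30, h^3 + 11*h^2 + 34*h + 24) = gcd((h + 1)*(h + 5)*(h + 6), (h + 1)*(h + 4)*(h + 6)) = h^2 + 7*h + 6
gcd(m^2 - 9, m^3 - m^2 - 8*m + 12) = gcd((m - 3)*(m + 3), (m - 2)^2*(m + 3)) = m + 3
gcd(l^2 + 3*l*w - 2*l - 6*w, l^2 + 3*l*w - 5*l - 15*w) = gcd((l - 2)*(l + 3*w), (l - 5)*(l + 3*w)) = l + 3*w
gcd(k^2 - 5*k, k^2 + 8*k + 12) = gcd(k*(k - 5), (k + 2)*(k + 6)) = 1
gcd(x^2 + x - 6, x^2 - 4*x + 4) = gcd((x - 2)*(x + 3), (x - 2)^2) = x - 2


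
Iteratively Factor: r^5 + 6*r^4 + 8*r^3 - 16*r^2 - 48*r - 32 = (r + 2)*(r^4 + 4*r^3 - 16*r - 16) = (r + 2)^2*(r^3 + 2*r^2 - 4*r - 8) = (r + 2)^3*(r^2 - 4) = (r - 2)*(r + 2)^3*(r + 2)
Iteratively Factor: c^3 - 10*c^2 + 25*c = (c - 5)*(c^2 - 5*c) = c*(c - 5)*(c - 5)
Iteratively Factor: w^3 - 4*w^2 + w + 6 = (w - 3)*(w^2 - w - 2) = (w - 3)*(w + 1)*(w - 2)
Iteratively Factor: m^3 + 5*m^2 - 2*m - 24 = (m + 4)*(m^2 + m - 6) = (m - 2)*(m + 4)*(m + 3)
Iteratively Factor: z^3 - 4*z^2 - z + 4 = (z - 1)*(z^2 - 3*z - 4) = (z - 1)*(z + 1)*(z - 4)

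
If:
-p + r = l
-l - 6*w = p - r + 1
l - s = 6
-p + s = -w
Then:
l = s + 6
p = s - 1/6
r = 2*s + 35/6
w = -1/6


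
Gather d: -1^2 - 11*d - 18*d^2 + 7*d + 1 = -18*d^2 - 4*d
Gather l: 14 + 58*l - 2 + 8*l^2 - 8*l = 8*l^2 + 50*l + 12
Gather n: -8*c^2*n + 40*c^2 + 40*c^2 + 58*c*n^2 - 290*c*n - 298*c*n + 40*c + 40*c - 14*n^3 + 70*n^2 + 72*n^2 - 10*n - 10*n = 80*c^2 + 80*c - 14*n^3 + n^2*(58*c + 142) + n*(-8*c^2 - 588*c - 20)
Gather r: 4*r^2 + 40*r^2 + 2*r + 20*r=44*r^2 + 22*r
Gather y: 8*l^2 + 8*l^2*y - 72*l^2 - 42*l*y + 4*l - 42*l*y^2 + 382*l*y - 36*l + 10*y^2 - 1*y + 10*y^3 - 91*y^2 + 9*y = -64*l^2 - 32*l + 10*y^3 + y^2*(-42*l - 81) + y*(8*l^2 + 340*l + 8)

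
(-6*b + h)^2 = 36*b^2 - 12*b*h + h^2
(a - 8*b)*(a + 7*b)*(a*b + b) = a^3*b - a^2*b^2 + a^2*b - 56*a*b^3 - a*b^2 - 56*b^3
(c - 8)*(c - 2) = c^2 - 10*c + 16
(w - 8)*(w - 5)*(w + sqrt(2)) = w^3 - 13*w^2 + sqrt(2)*w^2 - 13*sqrt(2)*w + 40*w + 40*sqrt(2)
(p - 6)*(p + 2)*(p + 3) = p^3 - p^2 - 24*p - 36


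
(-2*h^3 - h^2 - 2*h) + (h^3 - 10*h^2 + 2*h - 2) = -h^3 - 11*h^2 - 2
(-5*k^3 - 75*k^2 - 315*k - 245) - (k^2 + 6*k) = -5*k^3 - 76*k^2 - 321*k - 245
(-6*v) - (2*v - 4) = 4 - 8*v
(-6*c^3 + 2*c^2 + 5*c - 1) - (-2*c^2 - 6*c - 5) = -6*c^3 + 4*c^2 + 11*c + 4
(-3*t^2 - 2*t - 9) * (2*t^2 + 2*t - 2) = -6*t^4 - 10*t^3 - 16*t^2 - 14*t + 18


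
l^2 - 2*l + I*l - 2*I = (l - 2)*(l + I)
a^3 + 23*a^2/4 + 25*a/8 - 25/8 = (a - 1/2)*(a + 5/4)*(a + 5)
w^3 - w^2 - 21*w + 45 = (w - 3)^2*(w + 5)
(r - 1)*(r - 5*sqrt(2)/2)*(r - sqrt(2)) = r^3 - 7*sqrt(2)*r^2/2 - r^2 + 7*sqrt(2)*r/2 + 5*r - 5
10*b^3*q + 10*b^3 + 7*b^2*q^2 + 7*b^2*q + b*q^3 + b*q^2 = (2*b + q)*(5*b + q)*(b*q + b)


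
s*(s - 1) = s^2 - s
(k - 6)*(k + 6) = k^2 - 36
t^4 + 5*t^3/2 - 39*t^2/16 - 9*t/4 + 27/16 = (t - 3/4)^2*(t + 1)*(t + 3)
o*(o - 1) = o^2 - o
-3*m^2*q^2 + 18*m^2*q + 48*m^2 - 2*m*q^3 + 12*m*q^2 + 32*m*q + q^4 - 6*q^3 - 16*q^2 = (-3*m + q)*(m + q)*(q - 8)*(q + 2)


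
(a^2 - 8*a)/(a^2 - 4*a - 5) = a*(8 - a)/(-a^2 + 4*a + 5)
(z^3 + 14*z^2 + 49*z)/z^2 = z + 14 + 49/z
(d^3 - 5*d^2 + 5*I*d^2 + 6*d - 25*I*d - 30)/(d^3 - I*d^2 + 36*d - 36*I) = (d - 5)/(d - 6*I)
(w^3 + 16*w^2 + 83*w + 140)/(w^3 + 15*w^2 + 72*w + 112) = (w + 5)/(w + 4)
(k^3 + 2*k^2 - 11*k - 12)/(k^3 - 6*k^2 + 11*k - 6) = (k^2 + 5*k + 4)/(k^2 - 3*k + 2)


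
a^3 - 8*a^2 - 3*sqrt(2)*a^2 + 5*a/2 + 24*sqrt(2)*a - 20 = (a - 8)*(a - 5*sqrt(2)/2)*(a - sqrt(2)/2)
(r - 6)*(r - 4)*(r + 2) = r^3 - 8*r^2 + 4*r + 48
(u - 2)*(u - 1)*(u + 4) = u^3 + u^2 - 10*u + 8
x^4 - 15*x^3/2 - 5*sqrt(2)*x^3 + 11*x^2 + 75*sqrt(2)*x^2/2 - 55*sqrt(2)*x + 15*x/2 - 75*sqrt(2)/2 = (x - 5)*(x - 3)*(x + 1/2)*(x - 5*sqrt(2))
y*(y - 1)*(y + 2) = y^3 + y^2 - 2*y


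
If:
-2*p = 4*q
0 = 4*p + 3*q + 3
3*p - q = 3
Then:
No Solution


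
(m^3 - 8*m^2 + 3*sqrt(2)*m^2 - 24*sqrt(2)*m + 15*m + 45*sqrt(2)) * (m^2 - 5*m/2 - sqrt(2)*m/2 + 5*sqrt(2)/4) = m^5 - 21*m^4/2 + 5*sqrt(2)*m^4/2 - 105*sqrt(2)*m^3/4 + 32*m^3 - 6*m^2 + 175*sqrt(2)*m^2/2 - 375*sqrt(2)*m/4 - 105*m + 225/2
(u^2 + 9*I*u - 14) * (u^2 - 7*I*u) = u^4 + 2*I*u^3 + 49*u^2 + 98*I*u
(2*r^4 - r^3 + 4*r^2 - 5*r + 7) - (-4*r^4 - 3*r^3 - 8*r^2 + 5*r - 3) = 6*r^4 + 2*r^3 + 12*r^2 - 10*r + 10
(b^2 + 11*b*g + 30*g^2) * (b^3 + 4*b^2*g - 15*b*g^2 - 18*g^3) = b^5 + 15*b^4*g + 59*b^3*g^2 - 63*b^2*g^3 - 648*b*g^4 - 540*g^5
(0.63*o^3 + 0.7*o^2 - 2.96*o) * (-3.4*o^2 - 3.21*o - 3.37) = -2.142*o^5 - 4.4023*o^4 + 5.6939*o^3 + 7.1426*o^2 + 9.9752*o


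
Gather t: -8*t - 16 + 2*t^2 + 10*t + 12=2*t^2 + 2*t - 4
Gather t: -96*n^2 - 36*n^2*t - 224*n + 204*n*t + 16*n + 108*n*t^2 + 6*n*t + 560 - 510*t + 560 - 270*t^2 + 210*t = -96*n^2 - 208*n + t^2*(108*n - 270) + t*(-36*n^2 + 210*n - 300) + 1120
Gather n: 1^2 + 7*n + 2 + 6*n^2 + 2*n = 6*n^2 + 9*n + 3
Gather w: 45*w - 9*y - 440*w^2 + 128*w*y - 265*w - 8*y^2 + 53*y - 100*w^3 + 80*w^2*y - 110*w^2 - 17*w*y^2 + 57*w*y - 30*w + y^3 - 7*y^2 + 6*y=-100*w^3 + w^2*(80*y - 550) + w*(-17*y^2 + 185*y - 250) + y^3 - 15*y^2 + 50*y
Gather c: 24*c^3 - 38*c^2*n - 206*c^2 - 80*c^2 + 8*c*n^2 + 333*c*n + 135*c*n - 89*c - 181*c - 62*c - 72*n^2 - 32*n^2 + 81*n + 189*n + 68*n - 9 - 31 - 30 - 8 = 24*c^3 + c^2*(-38*n - 286) + c*(8*n^2 + 468*n - 332) - 104*n^2 + 338*n - 78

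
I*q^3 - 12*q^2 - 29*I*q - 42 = (q + 6*I)*(q + 7*I)*(I*q + 1)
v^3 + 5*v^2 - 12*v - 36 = (v - 3)*(v + 2)*(v + 6)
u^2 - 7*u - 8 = (u - 8)*(u + 1)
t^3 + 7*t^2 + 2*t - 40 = (t - 2)*(t + 4)*(t + 5)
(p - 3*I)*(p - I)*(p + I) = p^3 - 3*I*p^2 + p - 3*I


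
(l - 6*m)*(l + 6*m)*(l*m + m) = l^3*m + l^2*m - 36*l*m^3 - 36*m^3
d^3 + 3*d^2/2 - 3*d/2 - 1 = (d - 1)*(d + 1/2)*(d + 2)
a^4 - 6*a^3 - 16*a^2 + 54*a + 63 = (a - 7)*(a - 3)*(a + 1)*(a + 3)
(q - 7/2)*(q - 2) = q^2 - 11*q/2 + 7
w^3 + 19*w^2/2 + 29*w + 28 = (w + 2)*(w + 7/2)*(w + 4)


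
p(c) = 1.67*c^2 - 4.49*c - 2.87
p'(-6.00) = -24.53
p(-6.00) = 84.19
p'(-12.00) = -44.57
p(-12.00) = 291.49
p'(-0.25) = -5.32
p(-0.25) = -1.64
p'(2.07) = 2.42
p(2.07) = -5.01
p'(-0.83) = -7.26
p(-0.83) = 2.01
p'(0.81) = -1.78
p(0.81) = -5.41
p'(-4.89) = -20.82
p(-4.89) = 59.02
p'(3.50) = 7.20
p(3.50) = 1.87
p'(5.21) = 12.91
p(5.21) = 19.07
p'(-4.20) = -18.52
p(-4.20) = 45.45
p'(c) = 3.34*c - 4.49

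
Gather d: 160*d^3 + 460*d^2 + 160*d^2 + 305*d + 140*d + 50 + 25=160*d^3 + 620*d^2 + 445*d + 75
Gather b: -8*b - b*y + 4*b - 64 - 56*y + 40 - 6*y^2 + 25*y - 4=b*(-y - 4) - 6*y^2 - 31*y - 28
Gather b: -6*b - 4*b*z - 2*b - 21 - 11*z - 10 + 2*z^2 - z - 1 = b*(-4*z - 8) + 2*z^2 - 12*z - 32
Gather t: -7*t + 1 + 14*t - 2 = 7*t - 1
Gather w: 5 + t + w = t + w + 5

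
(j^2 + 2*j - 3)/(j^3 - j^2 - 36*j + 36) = (j + 3)/(j^2 - 36)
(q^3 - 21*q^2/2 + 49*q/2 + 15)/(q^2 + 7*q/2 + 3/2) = (q^2 - 11*q + 30)/(q + 3)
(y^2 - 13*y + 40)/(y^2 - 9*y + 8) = (y - 5)/(y - 1)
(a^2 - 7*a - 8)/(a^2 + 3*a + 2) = (a - 8)/(a + 2)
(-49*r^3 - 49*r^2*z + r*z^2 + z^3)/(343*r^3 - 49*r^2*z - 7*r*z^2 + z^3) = (r + z)/(-7*r + z)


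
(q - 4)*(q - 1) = q^2 - 5*q + 4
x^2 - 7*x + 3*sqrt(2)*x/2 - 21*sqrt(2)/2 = (x - 7)*(x + 3*sqrt(2)/2)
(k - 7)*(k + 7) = k^2 - 49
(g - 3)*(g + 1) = g^2 - 2*g - 3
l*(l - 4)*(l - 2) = l^3 - 6*l^2 + 8*l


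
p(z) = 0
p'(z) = 0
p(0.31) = 0.00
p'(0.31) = 0.00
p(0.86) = 0.00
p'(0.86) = 0.00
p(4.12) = 0.00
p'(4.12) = 0.00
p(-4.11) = 0.00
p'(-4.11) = 0.00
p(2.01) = 0.00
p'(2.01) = 0.00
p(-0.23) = 0.00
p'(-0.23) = 0.00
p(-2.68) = 0.00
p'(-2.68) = 0.00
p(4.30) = 0.00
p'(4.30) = 0.00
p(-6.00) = 0.00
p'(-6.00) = 0.00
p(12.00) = 0.00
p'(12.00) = 0.00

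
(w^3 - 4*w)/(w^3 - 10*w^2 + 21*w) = (w^2 - 4)/(w^2 - 10*w + 21)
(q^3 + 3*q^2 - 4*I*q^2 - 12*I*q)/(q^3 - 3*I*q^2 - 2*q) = (q^2 + q*(3 - 4*I) - 12*I)/(q^2 - 3*I*q - 2)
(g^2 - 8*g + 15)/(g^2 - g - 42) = (-g^2 + 8*g - 15)/(-g^2 + g + 42)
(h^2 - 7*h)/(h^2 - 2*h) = (h - 7)/(h - 2)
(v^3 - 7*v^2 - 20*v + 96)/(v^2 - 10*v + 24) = (v^3 - 7*v^2 - 20*v + 96)/(v^2 - 10*v + 24)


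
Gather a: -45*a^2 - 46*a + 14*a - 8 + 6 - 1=-45*a^2 - 32*a - 3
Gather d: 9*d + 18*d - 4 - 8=27*d - 12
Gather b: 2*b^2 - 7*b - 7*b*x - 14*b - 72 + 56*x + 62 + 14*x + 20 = 2*b^2 + b*(-7*x - 21) + 70*x + 10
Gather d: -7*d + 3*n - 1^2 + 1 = -7*d + 3*n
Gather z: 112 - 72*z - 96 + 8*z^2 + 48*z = 8*z^2 - 24*z + 16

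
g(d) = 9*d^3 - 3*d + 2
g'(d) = 27*d^2 - 3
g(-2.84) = -195.64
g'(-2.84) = 214.77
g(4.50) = 808.62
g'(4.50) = 543.75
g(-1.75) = -40.98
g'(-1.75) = 79.69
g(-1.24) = -11.44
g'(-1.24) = 38.52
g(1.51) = 28.46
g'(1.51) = 58.56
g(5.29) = 1318.45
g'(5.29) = 752.57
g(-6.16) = -2083.22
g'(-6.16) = 1021.53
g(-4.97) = -1087.96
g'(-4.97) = 663.92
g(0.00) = 2.00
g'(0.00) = -3.00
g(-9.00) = -6532.00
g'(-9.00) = 2184.00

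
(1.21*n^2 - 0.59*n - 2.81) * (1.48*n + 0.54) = 1.7908*n^3 - 0.2198*n^2 - 4.4774*n - 1.5174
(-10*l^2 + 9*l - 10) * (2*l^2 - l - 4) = -20*l^4 + 28*l^3 + 11*l^2 - 26*l + 40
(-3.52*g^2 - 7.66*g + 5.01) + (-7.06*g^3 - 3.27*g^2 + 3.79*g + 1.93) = -7.06*g^3 - 6.79*g^2 - 3.87*g + 6.94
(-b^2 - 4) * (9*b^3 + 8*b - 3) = -9*b^5 - 44*b^3 + 3*b^2 - 32*b + 12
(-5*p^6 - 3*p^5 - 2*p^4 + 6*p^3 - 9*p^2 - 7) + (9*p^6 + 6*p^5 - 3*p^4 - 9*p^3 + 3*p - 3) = 4*p^6 + 3*p^5 - 5*p^4 - 3*p^3 - 9*p^2 + 3*p - 10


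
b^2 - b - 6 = (b - 3)*(b + 2)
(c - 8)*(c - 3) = c^2 - 11*c + 24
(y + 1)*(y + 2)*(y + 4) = y^3 + 7*y^2 + 14*y + 8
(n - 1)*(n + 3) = n^2 + 2*n - 3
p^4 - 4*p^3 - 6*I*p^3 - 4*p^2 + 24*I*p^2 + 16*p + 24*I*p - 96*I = (p - 4)*(p - 2)*(p + 2)*(p - 6*I)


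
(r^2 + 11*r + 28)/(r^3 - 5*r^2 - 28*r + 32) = (r + 7)/(r^2 - 9*r + 8)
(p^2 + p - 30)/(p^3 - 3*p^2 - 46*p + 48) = (p - 5)/(p^2 - 9*p + 8)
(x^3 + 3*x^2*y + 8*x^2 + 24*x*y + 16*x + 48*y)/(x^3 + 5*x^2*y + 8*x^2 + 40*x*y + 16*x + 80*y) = (x + 3*y)/(x + 5*y)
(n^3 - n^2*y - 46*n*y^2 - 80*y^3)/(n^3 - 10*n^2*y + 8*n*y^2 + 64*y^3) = (-n - 5*y)/(-n + 4*y)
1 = 1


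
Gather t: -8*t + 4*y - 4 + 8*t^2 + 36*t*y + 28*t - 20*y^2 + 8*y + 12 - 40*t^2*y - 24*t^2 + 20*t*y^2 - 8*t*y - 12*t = t^2*(-40*y - 16) + t*(20*y^2 + 28*y + 8) - 20*y^2 + 12*y + 8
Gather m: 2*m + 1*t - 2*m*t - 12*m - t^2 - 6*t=m*(-2*t - 10) - t^2 - 5*t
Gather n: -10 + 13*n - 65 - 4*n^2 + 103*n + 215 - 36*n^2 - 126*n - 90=-40*n^2 - 10*n + 50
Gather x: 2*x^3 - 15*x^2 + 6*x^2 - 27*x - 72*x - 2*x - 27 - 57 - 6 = 2*x^3 - 9*x^2 - 101*x - 90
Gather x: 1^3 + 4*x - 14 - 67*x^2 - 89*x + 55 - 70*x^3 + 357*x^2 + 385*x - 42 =-70*x^3 + 290*x^2 + 300*x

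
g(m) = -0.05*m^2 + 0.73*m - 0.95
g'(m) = 0.73 - 0.1*m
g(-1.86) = -2.48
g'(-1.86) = 0.92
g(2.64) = 0.63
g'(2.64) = 0.47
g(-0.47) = -1.30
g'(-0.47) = 0.78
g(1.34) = -0.06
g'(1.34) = 0.60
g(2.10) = 0.36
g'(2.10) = 0.52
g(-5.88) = -6.97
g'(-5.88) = 1.32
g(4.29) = 1.26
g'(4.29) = 0.30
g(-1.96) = -2.57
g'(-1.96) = 0.93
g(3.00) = 0.79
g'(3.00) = 0.43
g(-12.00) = -16.91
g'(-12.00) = 1.93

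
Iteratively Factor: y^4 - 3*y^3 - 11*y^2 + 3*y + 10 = (y + 1)*(y^3 - 4*y^2 - 7*y + 10) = (y - 1)*(y + 1)*(y^2 - 3*y - 10) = (y - 5)*(y - 1)*(y + 1)*(y + 2)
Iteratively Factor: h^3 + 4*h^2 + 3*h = (h + 1)*(h^2 + 3*h) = h*(h + 1)*(h + 3)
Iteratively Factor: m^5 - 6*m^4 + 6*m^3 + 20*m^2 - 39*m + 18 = (m - 3)*(m^4 - 3*m^3 - 3*m^2 + 11*m - 6) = (m - 3)*(m + 2)*(m^3 - 5*m^2 + 7*m - 3) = (m - 3)*(m - 1)*(m + 2)*(m^2 - 4*m + 3) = (m - 3)*(m - 1)^2*(m + 2)*(m - 3)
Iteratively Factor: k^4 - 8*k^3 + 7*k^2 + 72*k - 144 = (k - 3)*(k^3 - 5*k^2 - 8*k + 48) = (k - 4)*(k - 3)*(k^2 - k - 12) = (k - 4)*(k - 3)*(k + 3)*(k - 4)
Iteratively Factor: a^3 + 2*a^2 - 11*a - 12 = (a - 3)*(a^2 + 5*a + 4) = (a - 3)*(a + 1)*(a + 4)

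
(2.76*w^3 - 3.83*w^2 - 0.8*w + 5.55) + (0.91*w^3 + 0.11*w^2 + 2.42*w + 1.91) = 3.67*w^3 - 3.72*w^2 + 1.62*w + 7.46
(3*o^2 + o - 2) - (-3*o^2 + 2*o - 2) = 6*o^2 - o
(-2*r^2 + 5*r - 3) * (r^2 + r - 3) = -2*r^4 + 3*r^3 + 8*r^2 - 18*r + 9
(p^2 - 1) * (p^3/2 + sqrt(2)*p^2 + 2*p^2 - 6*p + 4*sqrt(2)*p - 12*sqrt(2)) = p^5/2 + sqrt(2)*p^4 + 2*p^4 - 13*p^3/2 + 4*sqrt(2)*p^3 - 13*sqrt(2)*p^2 - 2*p^2 - 4*sqrt(2)*p + 6*p + 12*sqrt(2)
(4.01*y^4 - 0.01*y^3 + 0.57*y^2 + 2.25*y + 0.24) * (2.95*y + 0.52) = 11.8295*y^5 + 2.0557*y^4 + 1.6763*y^3 + 6.9339*y^2 + 1.878*y + 0.1248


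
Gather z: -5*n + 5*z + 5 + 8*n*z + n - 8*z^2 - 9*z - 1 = -4*n - 8*z^2 + z*(8*n - 4) + 4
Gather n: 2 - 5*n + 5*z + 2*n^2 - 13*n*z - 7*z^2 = 2*n^2 + n*(-13*z - 5) - 7*z^2 + 5*z + 2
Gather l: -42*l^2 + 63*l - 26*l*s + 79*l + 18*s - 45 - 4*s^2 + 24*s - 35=-42*l^2 + l*(142 - 26*s) - 4*s^2 + 42*s - 80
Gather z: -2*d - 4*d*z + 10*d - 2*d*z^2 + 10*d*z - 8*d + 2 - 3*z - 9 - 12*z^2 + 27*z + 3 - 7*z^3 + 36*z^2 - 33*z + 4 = -7*z^3 + z^2*(24 - 2*d) + z*(6*d - 9)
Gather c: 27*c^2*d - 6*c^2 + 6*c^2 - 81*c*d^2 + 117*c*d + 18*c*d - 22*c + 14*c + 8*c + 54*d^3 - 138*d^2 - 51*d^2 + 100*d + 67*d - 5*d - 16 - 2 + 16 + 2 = 27*c^2*d + c*(-81*d^2 + 135*d) + 54*d^3 - 189*d^2 + 162*d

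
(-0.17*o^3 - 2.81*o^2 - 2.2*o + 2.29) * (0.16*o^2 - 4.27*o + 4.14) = -0.0272*o^5 + 0.2763*o^4 + 10.9429*o^3 - 1.873*o^2 - 18.8863*o + 9.4806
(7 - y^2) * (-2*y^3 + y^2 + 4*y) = 2*y^5 - y^4 - 18*y^3 + 7*y^2 + 28*y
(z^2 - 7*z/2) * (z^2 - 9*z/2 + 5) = z^4 - 8*z^3 + 83*z^2/4 - 35*z/2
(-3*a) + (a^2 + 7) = a^2 - 3*a + 7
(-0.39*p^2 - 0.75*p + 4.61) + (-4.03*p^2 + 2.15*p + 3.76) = -4.42*p^2 + 1.4*p + 8.37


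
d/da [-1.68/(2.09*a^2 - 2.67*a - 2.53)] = (7.0224*a - 4.4856)/(-2.09*a^2 + 2.67*a + 2.53)^2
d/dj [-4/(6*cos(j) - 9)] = -8*sin(j)/(3*(2*cos(j) - 3)^2)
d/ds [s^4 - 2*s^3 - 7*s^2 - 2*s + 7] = 4*s^3 - 6*s^2 - 14*s - 2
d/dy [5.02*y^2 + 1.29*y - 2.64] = 10.04*y + 1.29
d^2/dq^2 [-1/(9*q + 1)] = -162/(9*q + 1)^3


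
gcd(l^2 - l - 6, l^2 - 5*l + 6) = l - 3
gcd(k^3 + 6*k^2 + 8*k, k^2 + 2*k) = k^2 + 2*k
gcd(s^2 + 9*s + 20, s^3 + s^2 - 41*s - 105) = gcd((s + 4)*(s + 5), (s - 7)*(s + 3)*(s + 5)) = s + 5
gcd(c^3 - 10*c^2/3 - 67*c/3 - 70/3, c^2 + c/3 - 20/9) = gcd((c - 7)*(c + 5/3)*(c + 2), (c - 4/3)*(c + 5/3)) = c + 5/3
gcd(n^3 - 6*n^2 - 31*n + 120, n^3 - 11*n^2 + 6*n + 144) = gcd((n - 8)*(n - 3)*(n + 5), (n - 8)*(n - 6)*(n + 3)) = n - 8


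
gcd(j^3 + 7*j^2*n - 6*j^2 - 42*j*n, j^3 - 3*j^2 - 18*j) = j^2 - 6*j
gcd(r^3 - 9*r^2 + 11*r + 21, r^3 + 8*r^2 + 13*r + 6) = r + 1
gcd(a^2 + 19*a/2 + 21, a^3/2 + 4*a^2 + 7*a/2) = 1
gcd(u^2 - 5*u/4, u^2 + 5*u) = u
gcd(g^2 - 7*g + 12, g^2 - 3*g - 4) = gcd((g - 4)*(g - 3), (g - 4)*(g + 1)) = g - 4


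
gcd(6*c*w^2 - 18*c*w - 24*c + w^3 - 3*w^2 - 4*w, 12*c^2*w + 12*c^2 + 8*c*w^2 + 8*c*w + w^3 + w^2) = 6*c*w + 6*c + w^2 + w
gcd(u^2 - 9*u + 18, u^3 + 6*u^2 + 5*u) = 1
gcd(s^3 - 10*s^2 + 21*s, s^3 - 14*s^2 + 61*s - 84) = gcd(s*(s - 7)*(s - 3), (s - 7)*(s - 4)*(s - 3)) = s^2 - 10*s + 21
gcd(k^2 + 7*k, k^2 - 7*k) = k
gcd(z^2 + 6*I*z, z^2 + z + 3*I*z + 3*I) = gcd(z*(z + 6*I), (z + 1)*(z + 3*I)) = 1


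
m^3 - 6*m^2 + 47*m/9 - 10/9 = (m - 5)*(m - 2/3)*(m - 1/3)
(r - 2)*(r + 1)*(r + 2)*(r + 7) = r^4 + 8*r^3 + 3*r^2 - 32*r - 28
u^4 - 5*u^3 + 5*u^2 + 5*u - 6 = (u - 3)*(u - 2)*(u - 1)*(u + 1)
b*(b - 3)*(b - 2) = b^3 - 5*b^2 + 6*b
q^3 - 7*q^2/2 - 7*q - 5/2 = (q - 5)*(q + 1/2)*(q + 1)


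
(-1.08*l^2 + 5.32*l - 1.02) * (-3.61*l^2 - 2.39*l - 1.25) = 3.8988*l^4 - 16.624*l^3 - 7.6826*l^2 - 4.2122*l + 1.275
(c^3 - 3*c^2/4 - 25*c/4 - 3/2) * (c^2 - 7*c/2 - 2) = c^5 - 17*c^4/4 - 45*c^3/8 + 175*c^2/8 + 71*c/4 + 3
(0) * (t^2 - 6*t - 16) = 0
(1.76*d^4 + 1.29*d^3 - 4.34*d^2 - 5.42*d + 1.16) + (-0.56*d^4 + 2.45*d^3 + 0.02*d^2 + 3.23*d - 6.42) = 1.2*d^4 + 3.74*d^3 - 4.32*d^2 - 2.19*d - 5.26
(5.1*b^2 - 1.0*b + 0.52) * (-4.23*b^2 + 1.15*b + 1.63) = -21.573*b^4 + 10.095*b^3 + 4.9634*b^2 - 1.032*b + 0.8476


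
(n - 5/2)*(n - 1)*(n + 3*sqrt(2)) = n^3 - 7*n^2/2 + 3*sqrt(2)*n^2 - 21*sqrt(2)*n/2 + 5*n/2 + 15*sqrt(2)/2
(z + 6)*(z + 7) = z^2 + 13*z + 42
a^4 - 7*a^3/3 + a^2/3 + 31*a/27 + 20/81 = (a - 5/3)*(a - 4/3)*(a + 1/3)^2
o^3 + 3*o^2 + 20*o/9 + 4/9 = (o + 1/3)*(o + 2/3)*(o + 2)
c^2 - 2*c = c*(c - 2)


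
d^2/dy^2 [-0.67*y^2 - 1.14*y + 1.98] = -1.34000000000000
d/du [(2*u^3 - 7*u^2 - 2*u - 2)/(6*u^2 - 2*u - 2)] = u*(6*u^3 - 4*u^2 + 7*u + 26)/(2*(9*u^4 - 6*u^3 - 5*u^2 + 2*u + 1))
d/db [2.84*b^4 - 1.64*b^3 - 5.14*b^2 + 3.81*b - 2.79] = 11.36*b^3 - 4.92*b^2 - 10.28*b + 3.81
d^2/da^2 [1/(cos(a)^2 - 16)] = 2*(-2*sin(a)^4 + 33*sin(a)^2 - 15)/(cos(a)^2 - 16)^3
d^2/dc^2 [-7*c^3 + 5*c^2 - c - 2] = 10 - 42*c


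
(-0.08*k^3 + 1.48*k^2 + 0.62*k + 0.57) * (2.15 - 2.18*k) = 0.1744*k^4 - 3.3984*k^3 + 1.8304*k^2 + 0.0904*k + 1.2255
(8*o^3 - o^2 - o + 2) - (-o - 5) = 8*o^3 - o^2 + 7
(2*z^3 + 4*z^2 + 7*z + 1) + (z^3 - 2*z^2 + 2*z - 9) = 3*z^3 + 2*z^2 + 9*z - 8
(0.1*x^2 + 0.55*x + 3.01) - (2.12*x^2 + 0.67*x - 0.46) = -2.02*x^2 - 0.12*x + 3.47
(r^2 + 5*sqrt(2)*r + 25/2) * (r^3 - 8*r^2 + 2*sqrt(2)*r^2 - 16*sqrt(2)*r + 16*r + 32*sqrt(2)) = r^5 - 8*r^4 + 7*sqrt(2)*r^4 - 56*sqrt(2)*r^3 + 97*r^3/2 - 260*r^2 + 137*sqrt(2)*r^2 - 200*sqrt(2)*r + 520*r + 400*sqrt(2)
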